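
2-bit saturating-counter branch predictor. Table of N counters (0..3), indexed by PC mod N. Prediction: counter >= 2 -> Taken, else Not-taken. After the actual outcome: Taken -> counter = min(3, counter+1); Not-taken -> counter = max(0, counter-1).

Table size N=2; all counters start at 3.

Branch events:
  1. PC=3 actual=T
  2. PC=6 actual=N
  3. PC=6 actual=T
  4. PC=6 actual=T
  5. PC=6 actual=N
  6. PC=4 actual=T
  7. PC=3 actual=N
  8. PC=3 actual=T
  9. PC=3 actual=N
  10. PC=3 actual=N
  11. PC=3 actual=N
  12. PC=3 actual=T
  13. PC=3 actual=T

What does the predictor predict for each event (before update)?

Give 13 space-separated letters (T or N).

Ev 1: PC=3 idx=1 pred=T actual=T -> ctr[1]=3
Ev 2: PC=6 idx=0 pred=T actual=N -> ctr[0]=2
Ev 3: PC=6 idx=0 pred=T actual=T -> ctr[0]=3
Ev 4: PC=6 idx=0 pred=T actual=T -> ctr[0]=3
Ev 5: PC=6 idx=0 pred=T actual=N -> ctr[0]=2
Ev 6: PC=4 idx=0 pred=T actual=T -> ctr[0]=3
Ev 7: PC=3 idx=1 pred=T actual=N -> ctr[1]=2
Ev 8: PC=3 idx=1 pred=T actual=T -> ctr[1]=3
Ev 9: PC=3 idx=1 pred=T actual=N -> ctr[1]=2
Ev 10: PC=3 idx=1 pred=T actual=N -> ctr[1]=1
Ev 11: PC=3 idx=1 pred=N actual=N -> ctr[1]=0
Ev 12: PC=3 idx=1 pred=N actual=T -> ctr[1]=1
Ev 13: PC=3 idx=1 pred=N actual=T -> ctr[1]=2

Answer: T T T T T T T T T T N N N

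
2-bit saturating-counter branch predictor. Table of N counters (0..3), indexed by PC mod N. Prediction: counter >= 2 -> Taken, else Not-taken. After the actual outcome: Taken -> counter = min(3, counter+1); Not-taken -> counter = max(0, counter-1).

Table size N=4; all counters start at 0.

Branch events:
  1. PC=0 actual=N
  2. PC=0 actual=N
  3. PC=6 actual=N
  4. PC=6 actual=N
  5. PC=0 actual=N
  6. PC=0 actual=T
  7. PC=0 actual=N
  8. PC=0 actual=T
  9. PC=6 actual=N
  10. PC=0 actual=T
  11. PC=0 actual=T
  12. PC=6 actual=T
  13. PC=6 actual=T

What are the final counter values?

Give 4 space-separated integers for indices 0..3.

Ev 1: PC=0 idx=0 pred=N actual=N -> ctr[0]=0
Ev 2: PC=0 idx=0 pred=N actual=N -> ctr[0]=0
Ev 3: PC=6 idx=2 pred=N actual=N -> ctr[2]=0
Ev 4: PC=6 idx=2 pred=N actual=N -> ctr[2]=0
Ev 5: PC=0 idx=0 pred=N actual=N -> ctr[0]=0
Ev 6: PC=0 idx=0 pred=N actual=T -> ctr[0]=1
Ev 7: PC=0 idx=0 pred=N actual=N -> ctr[0]=0
Ev 8: PC=0 idx=0 pred=N actual=T -> ctr[0]=1
Ev 9: PC=6 idx=2 pred=N actual=N -> ctr[2]=0
Ev 10: PC=0 idx=0 pred=N actual=T -> ctr[0]=2
Ev 11: PC=0 idx=0 pred=T actual=T -> ctr[0]=3
Ev 12: PC=6 idx=2 pred=N actual=T -> ctr[2]=1
Ev 13: PC=6 idx=2 pred=N actual=T -> ctr[2]=2

Answer: 3 0 2 0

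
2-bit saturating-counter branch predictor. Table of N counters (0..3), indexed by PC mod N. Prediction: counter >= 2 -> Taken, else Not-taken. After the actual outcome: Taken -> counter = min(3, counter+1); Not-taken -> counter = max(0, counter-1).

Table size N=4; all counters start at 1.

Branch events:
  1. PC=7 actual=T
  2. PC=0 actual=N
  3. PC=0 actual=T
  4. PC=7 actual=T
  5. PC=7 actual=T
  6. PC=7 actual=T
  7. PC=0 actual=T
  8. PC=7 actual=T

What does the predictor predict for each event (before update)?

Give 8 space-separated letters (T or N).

Answer: N N N T T T N T

Derivation:
Ev 1: PC=7 idx=3 pred=N actual=T -> ctr[3]=2
Ev 2: PC=0 idx=0 pred=N actual=N -> ctr[0]=0
Ev 3: PC=0 idx=0 pred=N actual=T -> ctr[0]=1
Ev 4: PC=7 idx=3 pred=T actual=T -> ctr[3]=3
Ev 5: PC=7 idx=3 pred=T actual=T -> ctr[3]=3
Ev 6: PC=7 idx=3 pred=T actual=T -> ctr[3]=3
Ev 7: PC=0 idx=0 pred=N actual=T -> ctr[0]=2
Ev 8: PC=7 idx=3 pred=T actual=T -> ctr[3]=3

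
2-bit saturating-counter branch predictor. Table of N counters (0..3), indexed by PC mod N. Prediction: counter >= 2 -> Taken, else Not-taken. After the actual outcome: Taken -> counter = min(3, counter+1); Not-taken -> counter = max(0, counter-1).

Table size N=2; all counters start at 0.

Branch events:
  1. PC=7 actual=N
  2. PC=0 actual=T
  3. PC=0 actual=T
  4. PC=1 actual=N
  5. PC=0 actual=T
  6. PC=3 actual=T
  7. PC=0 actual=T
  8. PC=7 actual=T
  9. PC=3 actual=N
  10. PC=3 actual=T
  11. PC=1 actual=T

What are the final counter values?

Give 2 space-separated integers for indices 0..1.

Answer: 3 3

Derivation:
Ev 1: PC=7 idx=1 pred=N actual=N -> ctr[1]=0
Ev 2: PC=0 idx=0 pred=N actual=T -> ctr[0]=1
Ev 3: PC=0 idx=0 pred=N actual=T -> ctr[0]=2
Ev 4: PC=1 idx=1 pred=N actual=N -> ctr[1]=0
Ev 5: PC=0 idx=0 pred=T actual=T -> ctr[0]=3
Ev 6: PC=3 idx=1 pred=N actual=T -> ctr[1]=1
Ev 7: PC=0 idx=0 pred=T actual=T -> ctr[0]=3
Ev 8: PC=7 idx=1 pred=N actual=T -> ctr[1]=2
Ev 9: PC=3 idx=1 pred=T actual=N -> ctr[1]=1
Ev 10: PC=3 idx=1 pred=N actual=T -> ctr[1]=2
Ev 11: PC=1 idx=1 pred=T actual=T -> ctr[1]=3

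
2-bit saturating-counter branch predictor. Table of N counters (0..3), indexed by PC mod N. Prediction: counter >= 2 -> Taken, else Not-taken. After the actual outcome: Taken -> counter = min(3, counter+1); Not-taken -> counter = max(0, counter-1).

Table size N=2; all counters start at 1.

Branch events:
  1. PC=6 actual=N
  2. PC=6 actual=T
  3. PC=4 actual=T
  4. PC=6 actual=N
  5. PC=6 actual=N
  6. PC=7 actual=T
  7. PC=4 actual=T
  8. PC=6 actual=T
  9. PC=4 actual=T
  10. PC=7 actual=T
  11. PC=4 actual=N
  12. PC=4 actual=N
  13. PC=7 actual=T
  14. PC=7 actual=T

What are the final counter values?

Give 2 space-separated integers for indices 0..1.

Ev 1: PC=6 idx=0 pred=N actual=N -> ctr[0]=0
Ev 2: PC=6 idx=0 pred=N actual=T -> ctr[0]=1
Ev 3: PC=4 idx=0 pred=N actual=T -> ctr[0]=2
Ev 4: PC=6 idx=0 pred=T actual=N -> ctr[0]=1
Ev 5: PC=6 idx=0 pred=N actual=N -> ctr[0]=0
Ev 6: PC=7 idx=1 pred=N actual=T -> ctr[1]=2
Ev 7: PC=4 idx=0 pred=N actual=T -> ctr[0]=1
Ev 8: PC=6 idx=0 pred=N actual=T -> ctr[0]=2
Ev 9: PC=4 idx=0 pred=T actual=T -> ctr[0]=3
Ev 10: PC=7 idx=1 pred=T actual=T -> ctr[1]=3
Ev 11: PC=4 idx=0 pred=T actual=N -> ctr[0]=2
Ev 12: PC=4 idx=0 pred=T actual=N -> ctr[0]=1
Ev 13: PC=7 idx=1 pred=T actual=T -> ctr[1]=3
Ev 14: PC=7 idx=1 pred=T actual=T -> ctr[1]=3

Answer: 1 3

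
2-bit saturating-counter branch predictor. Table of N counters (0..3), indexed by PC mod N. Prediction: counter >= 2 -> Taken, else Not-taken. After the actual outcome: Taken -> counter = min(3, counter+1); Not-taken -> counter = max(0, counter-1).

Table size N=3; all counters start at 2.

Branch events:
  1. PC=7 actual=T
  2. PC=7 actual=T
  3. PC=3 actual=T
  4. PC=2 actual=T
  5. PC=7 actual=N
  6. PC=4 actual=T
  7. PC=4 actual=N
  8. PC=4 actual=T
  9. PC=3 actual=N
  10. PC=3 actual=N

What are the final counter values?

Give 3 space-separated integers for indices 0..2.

Ev 1: PC=7 idx=1 pred=T actual=T -> ctr[1]=3
Ev 2: PC=7 idx=1 pred=T actual=T -> ctr[1]=3
Ev 3: PC=3 idx=0 pred=T actual=T -> ctr[0]=3
Ev 4: PC=2 idx=2 pred=T actual=T -> ctr[2]=3
Ev 5: PC=7 idx=1 pred=T actual=N -> ctr[1]=2
Ev 6: PC=4 idx=1 pred=T actual=T -> ctr[1]=3
Ev 7: PC=4 idx=1 pred=T actual=N -> ctr[1]=2
Ev 8: PC=4 idx=1 pred=T actual=T -> ctr[1]=3
Ev 9: PC=3 idx=0 pred=T actual=N -> ctr[0]=2
Ev 10: PC=3 idx=0 pred=T actual=N -> ctr[0]=1

Answer: 1 3 3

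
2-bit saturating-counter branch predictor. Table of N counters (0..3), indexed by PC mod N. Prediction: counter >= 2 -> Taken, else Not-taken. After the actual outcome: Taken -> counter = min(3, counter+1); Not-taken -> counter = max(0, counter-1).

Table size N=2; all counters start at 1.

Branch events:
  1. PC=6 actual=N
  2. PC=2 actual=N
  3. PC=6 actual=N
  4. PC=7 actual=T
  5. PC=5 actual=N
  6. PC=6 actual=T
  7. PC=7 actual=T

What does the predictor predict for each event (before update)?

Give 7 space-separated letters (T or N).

Answer: N N N N T N N

Derivation:
Ev 1: PC=6 idx=0 pred=N actual=N -> ctr[0]=0
Ev 2: PC=2 idx=0 pred=N actual=N -> ctr[0]=0
Ev 3: PC=6 idx=0 pred=N actual=N -> ctr[0]=0
Ev 4: PC=7 idx=1 pred=N actual=T -> ctr[1]=2
Ev 5: PC=5 idx=1 pred=T actual=N -> ctr[1]=1
Ev 6: PC=6 idx=0 pred=N actual=T -> ctr[0]=1
Ev 7: PC=7 idx=1 pred=N actual=T -> ctr[1]=2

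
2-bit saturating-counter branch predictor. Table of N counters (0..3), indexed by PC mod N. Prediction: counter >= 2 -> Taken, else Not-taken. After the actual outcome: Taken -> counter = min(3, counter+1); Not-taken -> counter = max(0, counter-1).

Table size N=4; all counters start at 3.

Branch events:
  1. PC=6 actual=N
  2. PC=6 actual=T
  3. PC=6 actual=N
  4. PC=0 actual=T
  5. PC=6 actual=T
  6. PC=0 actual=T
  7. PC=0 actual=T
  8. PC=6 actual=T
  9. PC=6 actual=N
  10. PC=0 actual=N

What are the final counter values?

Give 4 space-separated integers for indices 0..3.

Ev 1: PC=6 idx=2 pred=T actual=N -> ctr[2]=2
Ev 2: PC=6 idx=2 pred=T actual=T -> ctr[2]=3
Ev 3: PC=6 idx=2 pred=T actual=N -> ctr[2]=2
Ev 4: PC=0 idx=0 pred=T actual=T -> ctr[0]=3
Ev 5: PC=6 idx=2 pred=T actual=T -> ctr[2]=3
Ev 6: PC=0 idx=0 pred=T actual=T -> ctr[0]=3
Ev 7: PC=0 idx=0 pred=T actual=T -> ctr[0]=3
Ev 8: PC=6 idx=2 pred=T actual=T -> ctr[2]=3
Ev 9: PC=6 idx=2 pred=T actual=N -> ctr[2]=2
Ev 10: PC=0 idx=0 pred=T actual=N -> ctr[0]=2

Answer: 2 3 2 3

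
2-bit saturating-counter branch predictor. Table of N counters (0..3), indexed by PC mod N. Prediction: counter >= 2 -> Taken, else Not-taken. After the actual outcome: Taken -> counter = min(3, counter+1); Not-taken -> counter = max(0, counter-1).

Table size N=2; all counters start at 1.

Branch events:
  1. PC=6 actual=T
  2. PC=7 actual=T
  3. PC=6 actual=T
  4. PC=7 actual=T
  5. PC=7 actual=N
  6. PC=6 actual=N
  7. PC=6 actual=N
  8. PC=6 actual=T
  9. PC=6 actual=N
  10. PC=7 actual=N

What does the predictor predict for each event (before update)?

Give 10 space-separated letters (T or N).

Ev 1: PC=6 idx=0 pred=N actual=T -> ctr[0]=2
Ev 2: PC=7 idx=1 pred=N actual=T -> ctr[1]=2
Ev 3: PC=6 idx=0 pred=T actual=T -> ctr[0]=3
Ev 4: PC=7 idx=1 pred=T actual=T -> ctr[1]=3
Ev 5: PC=7 idx=1 pred=T actual=N -> ctr[1]=2
Ev 6: PC=6 idx=0 pred=T actual=N -> ctr[0]=2
Ev 7: PC=6 idx=0 pred=T actual=N -> ctr[0]=1
Ev 8: PC=6 idx=0 pred=N actual=T -> ctr[0]=2
Ev 9: PC=6 idx=0 pred=T actual=N -> ctr[0]=1
Ev 10: PC=7 idx=1 pred=T actual=N -> ctr[1]=1

Answer: N N T T T T T N T T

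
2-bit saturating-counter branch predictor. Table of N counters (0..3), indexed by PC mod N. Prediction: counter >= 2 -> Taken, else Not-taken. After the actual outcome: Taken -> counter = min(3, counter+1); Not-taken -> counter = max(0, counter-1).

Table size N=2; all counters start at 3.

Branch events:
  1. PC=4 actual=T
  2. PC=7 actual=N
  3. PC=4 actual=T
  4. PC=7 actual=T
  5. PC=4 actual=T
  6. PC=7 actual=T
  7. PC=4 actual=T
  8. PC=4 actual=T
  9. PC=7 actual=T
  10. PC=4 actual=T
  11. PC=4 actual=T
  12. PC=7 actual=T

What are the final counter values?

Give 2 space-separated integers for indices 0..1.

Answer: 3 3

Derivation:
Ev 1: PC=4 idx=0 pred=T actual=T -> ctr[0]=3
Ev 2: PC=7 idx=1 pred=T actual=N -> ctr[1]=2
Ev 3: PC=4 idx=0 pred=T actual=T -> ctr[0]=3
Ev 4: PC=7 idx=1 pred=T actual=T -> ctr[1]=3
Ev 5: PC=4 idx=0 pred=T actual=T -> ctr[0]=3
Ev 6: PC=7 idx=1 pred=T actual=T -> ctr[1]=3
Ev 7: PC=4 idx=0 pred=T actual=T -> ctr[0]=3
Ev 8: PC=4 idx=0 pred=T actual=T -> ctr[0]=3
Ev 9: PC=7 idx=1 pred=T actual=T -> ctr[1]=3
Ev 10: PC=4 idx=0 pred=T actual=T -> ctr[0]=3
Ev 11: PC=4 idx=0 pred=T actual=T -> ctr[0]=3
Ev 12: PC=7 idx=1 pred=T actual=T -> ctr[1]=3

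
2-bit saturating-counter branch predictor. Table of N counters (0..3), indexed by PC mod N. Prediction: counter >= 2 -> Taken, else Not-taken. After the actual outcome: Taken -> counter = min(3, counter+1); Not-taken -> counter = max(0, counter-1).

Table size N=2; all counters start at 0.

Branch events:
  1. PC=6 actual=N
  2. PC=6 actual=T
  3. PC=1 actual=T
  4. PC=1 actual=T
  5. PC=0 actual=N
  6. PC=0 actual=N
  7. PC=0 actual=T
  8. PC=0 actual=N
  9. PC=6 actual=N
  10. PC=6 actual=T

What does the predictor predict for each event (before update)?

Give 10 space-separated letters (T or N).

Answer: N N N N N N N N N N

Derivation:
Ev 1: PC=6 idx=0 pred=N actual=N -> ctr[0]=0
Ev 2: PC=6 idx=0 pred=N actual=T -> ctr[0]=1
Ev 3: PC=1 idx=1 pred=N actual=T -> ctr[1]=1
Ev 4: PC=1 idx=1 pred=N actual=T -> ctr[1]=2
Ev 5: PC=0 idx=0 pred=N actual=N -> ctr[0]=0
Ev 6: PC=0 idx=0 pred=N actual=N -> ctr[0]=0
Ev 7: PC=0 idx=0 pred=N actual=T -> ctr[0]=1
Ev 8: PC=0 idx=0 pred=N actual=N -> ctr[0]=0
Ev 9: PC=6 idx=0 pred=N actual=N -> ctr[0]=0
Ev 10: PC=6 idx=0 pred=N actual=T -> ctr[0]=1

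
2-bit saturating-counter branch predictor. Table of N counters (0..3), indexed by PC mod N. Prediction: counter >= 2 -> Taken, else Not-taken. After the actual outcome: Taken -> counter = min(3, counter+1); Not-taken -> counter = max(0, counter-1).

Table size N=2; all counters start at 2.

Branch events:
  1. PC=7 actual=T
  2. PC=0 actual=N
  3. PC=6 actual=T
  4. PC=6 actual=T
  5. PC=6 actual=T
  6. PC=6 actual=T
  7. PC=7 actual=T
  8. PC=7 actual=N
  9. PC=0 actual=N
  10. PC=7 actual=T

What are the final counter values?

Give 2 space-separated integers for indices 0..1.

Answer: 2 3

Derivation:
Ev 1: PC=7 idx=1 pred=T actual=T -> ctr[1]=3
Ev 2: PC=0 idx=0 pred=T actual=N -> ctr[0]=1
Ev 3: PC=6 idx=0 pred=N actual=T -> ctr[0]=2
Ev 4: PC=6 idx=0 pred=T actual=T -> ctr[0]=3
Ev 5: PC=6 idx=0 pred=T actual=T -> ctr[0]=3
Ev 6: PC=6 idx=0 pred=T actual=T -> ctr[0]=3
Ev 7: PC=7 idx=1 pred=T actual=T -> ctr[1]=3
Ev 8: PC=7 idx=1 pred=T actual=N -> ctr[1]=2
Ev 9: PC=0 idx=0 pred=T actual=N -> ctr[0]=2
Ev 10: PC=7 idx=1 pred=T actual=T -> ctr[1]=3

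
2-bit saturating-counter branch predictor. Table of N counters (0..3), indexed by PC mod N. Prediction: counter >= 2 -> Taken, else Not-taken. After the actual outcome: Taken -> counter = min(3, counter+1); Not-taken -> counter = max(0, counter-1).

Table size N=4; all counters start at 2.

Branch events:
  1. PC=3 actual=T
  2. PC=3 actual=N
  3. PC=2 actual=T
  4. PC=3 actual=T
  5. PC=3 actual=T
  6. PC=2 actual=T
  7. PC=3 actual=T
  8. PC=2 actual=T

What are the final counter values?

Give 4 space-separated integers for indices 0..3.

Ev 1: PC=3 idx=3 pred=T actual=T -> ctr[3]=3
Ev 2: PC=3 idx=3 pred=T actual=N -> ctr[3]=2
Ev 3: PC=2 idx=2 pred=T actual=T -> ctr[2]=3
Ev 4: PC=3 idx=3 pred=T actual=T -> ctr[3]=3
Ev 5: PC=3 idx=3 pred=T actual=T -> ctr[3]=3
Ev 6: PC=2 idx=2 pred=T actual=T -> ctr[2]=3
Ev 7: PC=3 idx=3 pred=T actual=T -> ctr[3]=3
Ev 8: PC=2 idx=2 pred=T actual=T -> ctr[2]=3

Answer: 2 2 3 3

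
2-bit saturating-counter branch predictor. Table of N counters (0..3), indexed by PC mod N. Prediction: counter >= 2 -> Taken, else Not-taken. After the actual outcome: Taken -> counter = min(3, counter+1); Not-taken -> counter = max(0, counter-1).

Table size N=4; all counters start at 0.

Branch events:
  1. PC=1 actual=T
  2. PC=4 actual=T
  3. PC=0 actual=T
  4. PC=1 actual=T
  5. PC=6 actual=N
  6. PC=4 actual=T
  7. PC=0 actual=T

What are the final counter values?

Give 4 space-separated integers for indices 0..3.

Answer: 3 2 0 0

Derivation:
Ev 1: PC=1 idx=1 pred=N actual=T -> ctr[1]=1
Ev 2: PC=4 idx=0 pred=N actual=T -> ctr[0]=1
Ev 3: PC=0 idx=0 pred=N actual=T -> ctr[0]=2
Ev 4: PC=1 idx=1 pred=N actual=T -> ctr[1]=2
Ev 5: PC=6 idx=2 pred=N actual=N -> ctr[2]=0
Ev 6: PC=4 idx=0 pred=T actual=T -> ctr[0]=3
Ev 7: PC=0 idx=0 pred=T actual=T -> ctr[0]=3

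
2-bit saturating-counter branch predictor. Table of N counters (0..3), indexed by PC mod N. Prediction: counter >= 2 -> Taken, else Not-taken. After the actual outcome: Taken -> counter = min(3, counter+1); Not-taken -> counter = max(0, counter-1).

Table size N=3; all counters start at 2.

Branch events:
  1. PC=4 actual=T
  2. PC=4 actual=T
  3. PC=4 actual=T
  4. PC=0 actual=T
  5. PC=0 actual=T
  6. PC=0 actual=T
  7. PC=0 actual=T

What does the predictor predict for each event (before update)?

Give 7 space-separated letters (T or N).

Ev 1: PC=4 idx=1 pred=T actual=T -> ctr[1]=3
Ev 2: PC=4 idx=1 pred=T actual=T -> ctr[1]=3
Ev 3: PC=4 idx=1 pred=T actual=T -> ctr[1]=3
Ev 4: PC=0 idx=0 pred=T actual=T -> ctr[0]=3
Ev 5: PC=0 idx=0 pred=T actual=T -> ctr[0]=3
Ev 6: PC=0 idx=0 pred=T actual=T -> ctr[0]=3
Ev 7: PC=0 idx=0 pred=T actual=T -> ctr[0]=3

Answer: T T T T T T T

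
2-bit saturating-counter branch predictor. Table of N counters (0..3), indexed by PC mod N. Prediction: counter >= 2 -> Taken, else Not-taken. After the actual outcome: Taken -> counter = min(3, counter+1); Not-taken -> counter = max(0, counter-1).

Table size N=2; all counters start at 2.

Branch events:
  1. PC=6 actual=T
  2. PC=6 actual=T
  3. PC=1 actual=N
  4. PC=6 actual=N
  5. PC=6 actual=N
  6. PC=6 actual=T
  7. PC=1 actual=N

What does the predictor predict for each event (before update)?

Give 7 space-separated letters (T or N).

Answer: T T T T T N N

Derivation:
Ev 1: PC=6 idx=0 pred=T actual=T -> ctr[0]=3
Ev 2: PC=6 idx=0 pred=T actual=T -> ctr[0]=3
Ev 3: PC=1 idx=1 pred=T actual=N -> ctr[1]=1
Ev 4: PC=6 idx=0 pred=T actual=N -> ctr[0]=2
Ev 5: PC=6 idx=0 pred=T actual=N -> ctr[0]=1
Ev 6: PC=6 idx=0 pred=N actual=T -> ctr[0]=2
Ev 7: PC=1 idx=1 pred=N actual=N -> ctr[1]=0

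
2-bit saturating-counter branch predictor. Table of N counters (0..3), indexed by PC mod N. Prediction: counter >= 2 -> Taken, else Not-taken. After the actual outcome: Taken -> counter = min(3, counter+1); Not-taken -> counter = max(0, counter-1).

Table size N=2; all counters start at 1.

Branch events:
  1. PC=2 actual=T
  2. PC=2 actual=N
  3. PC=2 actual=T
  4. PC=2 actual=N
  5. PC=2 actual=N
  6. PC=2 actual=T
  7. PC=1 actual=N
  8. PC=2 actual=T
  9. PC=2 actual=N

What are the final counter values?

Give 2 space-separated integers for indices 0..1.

Ev 1: PC=2 idx=0 pred=N actual=T -> ctr[0]=2
Ev 2: PC=2 idx=0 pred=T actual=N -> ctr[0]=1
Ev 3: PC=2 idx=0 pred=N actual=T -> ctr[0]=2
Ev 4: PC=2 idx=0 pred=T actual=N -> ctr[0]=1
Ev 5: PC=2 idx=0 pred=N actual=N -> ctr[0]=0
Ev 6: PC=2 idx=0 pred=N actual=T -> ctr[0]=1
Ev 7: PC=1 idx=1 pred=N actual=N -> ctr[1]=0
Ev 8: PC=2 idx=0 pred=N actual=T -> ctr[0]=2
Ev 9: PC=2 idx=0 pred=T actual=N -> ctr[0]=1

Answer: 1 0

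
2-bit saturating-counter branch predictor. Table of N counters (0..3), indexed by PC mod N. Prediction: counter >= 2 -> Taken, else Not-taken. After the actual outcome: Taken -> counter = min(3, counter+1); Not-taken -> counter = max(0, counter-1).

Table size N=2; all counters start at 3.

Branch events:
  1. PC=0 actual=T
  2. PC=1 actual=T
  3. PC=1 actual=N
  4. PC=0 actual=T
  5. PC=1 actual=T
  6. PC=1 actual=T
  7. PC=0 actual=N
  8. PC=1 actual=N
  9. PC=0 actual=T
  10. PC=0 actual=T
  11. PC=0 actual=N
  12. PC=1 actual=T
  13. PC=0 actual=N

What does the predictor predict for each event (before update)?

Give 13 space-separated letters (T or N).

Ev 1: PC=0 idx=0 pred=T actual=T -> ctr[0]=3
Ev 2: PC=1 idx=1 pred=T actual=T -> ctr[1]=3
Ev 3: PC=1 idx=1 pred=T actual=N -> ctr[1]=2
Ev 4: PC=0 idx=0 pred=T actual=T -> ctr[0]=3
Ev 5: PC=1 idx=1 pred=T actual=T -> ctr[1]=3
Ev 6: PC=1 idx=1 pred=T actual=T -> ctr[1]=3
Ev 7: PC=0 idx=0 pred=T actual=N -> ctr[0]=2
Ev 8: PC=1 idx=1 pred=T actual=N -> ctr[1]=2
Ev 9: PC=0 idx=0 pred=T actual=T -> ctr[0]=3
Ev 10: PC=0 idx=0 pred=T actual=T -> ctr[0]=3
Ev 11: PC=0 idx=0 pred=T actual=N -> ctr[0]=2
Ev 12: PC=1 idx=1 pred=T actual=T -> ctr[1]=3
Ev 13: PC=0 idx=0 pred=T actual=N -> ctr[0]=1

Answer: T T T T T T T T T T T T T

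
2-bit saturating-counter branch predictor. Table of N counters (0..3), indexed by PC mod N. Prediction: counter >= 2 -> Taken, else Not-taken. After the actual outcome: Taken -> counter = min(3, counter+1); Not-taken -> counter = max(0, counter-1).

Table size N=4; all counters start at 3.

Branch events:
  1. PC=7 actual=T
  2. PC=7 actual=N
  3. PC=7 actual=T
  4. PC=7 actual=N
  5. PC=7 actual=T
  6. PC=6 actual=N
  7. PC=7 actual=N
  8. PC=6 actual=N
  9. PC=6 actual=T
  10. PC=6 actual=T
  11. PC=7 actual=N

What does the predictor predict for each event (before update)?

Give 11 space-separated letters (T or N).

Answer: T T T T T T T T N T T

Derivation:
Ev 1: PC=7 idx=3 pred=T actual=T -> ctr[3]=3
Ev 2: PC=7 idx=3 pred=T actual=N -> ctr[3]=2
Ev 3: PC=7 idx=3 pred=T actual=T -> ctr[3]=3
Ev 4: PC=7 idx=3 pred=T actual=N -> ctr[3]=2
Ev 5: PC=7 idx=3 pred=T actual=T -> ctr[3]=3
Ev 6: PC=6 idx=2 pred=T actual=N -> ctr[2]=2
Ev 7: PC=7 idx=3 pred=T actual=N -> ctr[3]=2
Ev 8: PC=6 idx=2 pred=T actual=N -> ctr[2]=1
Ev 9: PC=6 idx=2 pred=N actual=T -> ctr[2]=2
Ev 10: PC=6 idx=2 pred=T actual=T -> ctr[2]=3
Ev 11: PC=7 idx=3 pred=T actual=N -> ctr[3]=1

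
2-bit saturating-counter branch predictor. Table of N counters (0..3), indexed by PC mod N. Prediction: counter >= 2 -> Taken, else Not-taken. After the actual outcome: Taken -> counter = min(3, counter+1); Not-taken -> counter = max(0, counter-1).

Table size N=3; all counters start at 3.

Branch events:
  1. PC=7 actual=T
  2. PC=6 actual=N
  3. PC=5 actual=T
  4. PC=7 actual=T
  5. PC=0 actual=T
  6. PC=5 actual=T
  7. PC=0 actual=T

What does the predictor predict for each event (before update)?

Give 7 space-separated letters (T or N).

Ev 1: PC=7 idx=1 pred=T actual=T -> ctr[1]=3
Ev 2: PC=6 idx=0 pred=T actual=N -> ctr[0]=2
Ev 3: PC=5 idx=2 pred=T actual=T -> ctr[2]=3
Ev 4: PC=7 idx=1 pred=T actual=T -> ctr[1]=3
Ev 5: PC=0 idx=0 pred=T actual=T -> ctr[0]=3
Ev 6: PC=5 idx=2 pred=T actual=T -> ctr[2]=3
Ev 7: PC=0 idx=0 pred=T actual=T -> ctr[0]=3

Answer: T T T T T T T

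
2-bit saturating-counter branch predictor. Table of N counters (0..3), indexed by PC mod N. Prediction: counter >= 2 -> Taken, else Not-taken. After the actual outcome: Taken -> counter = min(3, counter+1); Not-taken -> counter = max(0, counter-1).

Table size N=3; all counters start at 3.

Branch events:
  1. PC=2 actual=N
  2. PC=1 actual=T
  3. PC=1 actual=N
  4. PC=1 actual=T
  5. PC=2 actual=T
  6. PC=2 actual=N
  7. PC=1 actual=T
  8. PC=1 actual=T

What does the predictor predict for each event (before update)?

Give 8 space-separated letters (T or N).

Answer: T T T T T T T T

Derivation:
Ev 1: PC=2 idx=2 pred=T actual=N -> ctr[2]=2
Ev 2: PC=1 idx=1 pred=T actual=T -> ctr[1]=3
Ev 3: PC=1 idx=1 pred=T actual=N -> ctr[1]=2
Ev 4: PC=1 idx=1 pred=T actual=T -> ctr[1]=3
Ev 5: PC=2 idx=2 pred=T actual=T -> ctr[2]=3
Ev 6: PC=2 idx=2 pred=T actual=N -> ctr[2]=2
Ev 7: PC=1 idx=1 pred=T actual=T -> ctr[1]=3
Ev 8: PC=1 idx=1 pred=T actual=T -> ctr[1]=3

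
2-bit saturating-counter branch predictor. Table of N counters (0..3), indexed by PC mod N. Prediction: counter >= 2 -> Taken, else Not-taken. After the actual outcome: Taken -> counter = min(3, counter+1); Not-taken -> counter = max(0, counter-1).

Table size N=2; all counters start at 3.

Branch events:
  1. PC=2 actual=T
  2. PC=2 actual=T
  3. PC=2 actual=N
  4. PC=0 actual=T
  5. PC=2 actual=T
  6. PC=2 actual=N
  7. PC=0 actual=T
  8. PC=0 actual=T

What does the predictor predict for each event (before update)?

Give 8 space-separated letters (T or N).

Ev 1: PC=2 idx=0 pred=T actual=T -> ctr[0]=3
Ev 2: PC=2 idx=0 pred=T actual=T -> ctr[0]=3
Ev 3: PC=2 idx=0 pred=T actual=N -> ctr[0]=2
Ev 4: PC=0 idx=0 pred=T actual=T -> ctr[0]=3
Ev 5: PC=2 idx=0 pred=T actual=T -> ctr[0]=3
Ev 6: PC=2 idx=0 pred=T actual=N -> ctr[0]=2
Ev 7: PC=0 idx=0 pred=T actual=T -> ctr[0]=3
Ev 8: PC=0 idx=0 pred=T actual=T -> ctr[0]=3

Answer: T T T T T T T T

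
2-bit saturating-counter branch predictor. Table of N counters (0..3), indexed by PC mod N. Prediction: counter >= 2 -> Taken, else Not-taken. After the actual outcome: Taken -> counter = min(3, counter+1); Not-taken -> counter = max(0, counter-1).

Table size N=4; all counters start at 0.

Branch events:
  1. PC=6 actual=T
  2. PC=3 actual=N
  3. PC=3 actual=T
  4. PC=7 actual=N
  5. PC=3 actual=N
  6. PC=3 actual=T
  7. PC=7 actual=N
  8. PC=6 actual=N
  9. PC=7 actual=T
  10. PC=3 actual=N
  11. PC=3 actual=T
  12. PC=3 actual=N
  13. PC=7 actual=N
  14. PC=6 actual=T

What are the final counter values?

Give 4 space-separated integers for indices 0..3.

Answer: 0 0 1 0

Derivation:
Ev 1: PC=6 idx=2 pred=N actual=T -> ctr[2]=1
Ev 2: PC=3 idx=3 pred=N actual=N -> ctr[3]=0
Ev 3: PC=3 idx=3 pred=N actual=T -> ctr[3]=1
Ev 4: PC=7 idx=3 pred=N actual=N -> ctr[3]=0
Ev 5: PC=3 idx=3 pred=N actual=N -> ctr[3]=0
Ev 6: PC=3 idx=3 pred=N actual=T -> ctr[3]=1
Ev 7: PC=7 idx=3 pred=N actual=N -> ctr[3]=0
Ev 8: PC=6 idx=2 pred=N actual=N -> ctr[2]=0
Ev 9: PC=7 idx=3 pred=N actual=T -> ctr[3]=1
Ev 10: PC=3 idx=3 pred=N actual=N -> ctr[3]=0
Ev 11: PC=3 idx=3 pred=N actual=T -> ctr[3]=1
Ev 12: PC=3 idx=3 pred=N actual=N -> ctr[3]=0
Ev 13: PC=7 idx=3 pred=N actual=N -> ctr[3]=0
Ev 14: PC=6 idx=2 pred=N actual=T -> ctr[2]=1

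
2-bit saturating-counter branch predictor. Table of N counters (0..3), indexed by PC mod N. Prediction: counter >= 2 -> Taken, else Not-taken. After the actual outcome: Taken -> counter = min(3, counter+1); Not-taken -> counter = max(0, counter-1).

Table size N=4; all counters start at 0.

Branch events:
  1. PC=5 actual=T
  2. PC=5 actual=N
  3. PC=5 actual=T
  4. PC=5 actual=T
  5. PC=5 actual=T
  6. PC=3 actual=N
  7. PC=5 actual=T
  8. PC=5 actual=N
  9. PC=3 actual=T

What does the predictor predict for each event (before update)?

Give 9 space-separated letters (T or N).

Ev 1: PC=5 idx=1 pred=N actual=T -> ctr[1]=1
Ev 2: PC=5 idx=1 pred=N actual=N -> ctr[1]=0
Ev 3: PC=5 idx=1 pred=N actual=T -> ctr[1]=1
Ev 4: PC=5 idx=1 pred=N actual=T -> ctr[1]=2
Ev 5: PC=5 idx=1 pred=T actual=T -> ctr[1]=3
Ev 6: PC=3 idx=3 pred=N actual=N -> ctr[3]=0
Ev 7: PC=5 idx=1 pred=T actual=T -> ctr[1]=3
Ev 8: PC=5 idx=1 pred=T actual=N -> ctr[1]=2
Ev 9: PC=3 idx=3 pred=N actual=T -> ctr[3]=1

Answer: N N N N T N T T N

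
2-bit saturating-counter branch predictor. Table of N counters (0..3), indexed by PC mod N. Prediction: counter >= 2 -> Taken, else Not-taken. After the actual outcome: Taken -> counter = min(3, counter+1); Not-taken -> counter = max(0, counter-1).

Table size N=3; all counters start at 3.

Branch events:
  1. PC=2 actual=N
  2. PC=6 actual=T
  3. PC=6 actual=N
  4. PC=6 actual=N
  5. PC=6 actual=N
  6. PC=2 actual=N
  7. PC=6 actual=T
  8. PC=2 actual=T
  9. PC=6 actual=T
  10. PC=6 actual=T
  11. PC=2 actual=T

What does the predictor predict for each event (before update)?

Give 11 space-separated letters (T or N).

Ev 1: PC=2 idx=2 pred=T actual=N -> ctr[2]=2
Ev 2: PC=6 idx=0 pred=T actual=T -> ctr[0]=3
Ev 3: PC=6 idx=0 pred=T actual=N -> ctr[0]=2
Ev 4: PC=6 idx=0 pred=T actual=N -> ctr[0]=1
Ev 5: PC=6 idx=0 pred=N actual=N -> ctr[0]=0
Ev 6: PC=2 idx=2 pred=T actual=N -> ctr[2]=1
Ev 7: PC=6 idx=0 pred=N actual=T -> ctr[0]=1
Ev 8: PC=2 idx=2 pred=N actual=T -> ctr[2]=2
Ev 9: PC=6 idx=0 pred=N actual=T -> ctr[0]=2
Ev 10: PC=6 idx=0 pred=T actual=T -> ctr[0]=3
Ev 11: PC=2 idx=2 pred=T actual=T -> ctr[2]=3

Answer: T T T T N T N N N T T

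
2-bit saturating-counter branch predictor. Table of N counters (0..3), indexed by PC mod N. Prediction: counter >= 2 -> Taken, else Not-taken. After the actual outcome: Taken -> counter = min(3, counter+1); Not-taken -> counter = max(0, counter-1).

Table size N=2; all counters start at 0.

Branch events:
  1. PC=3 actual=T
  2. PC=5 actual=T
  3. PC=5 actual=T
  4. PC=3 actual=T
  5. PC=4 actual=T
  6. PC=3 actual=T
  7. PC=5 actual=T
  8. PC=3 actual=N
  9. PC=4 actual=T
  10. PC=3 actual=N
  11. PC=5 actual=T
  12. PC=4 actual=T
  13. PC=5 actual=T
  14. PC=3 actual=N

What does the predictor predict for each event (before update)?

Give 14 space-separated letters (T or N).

Answer: N N T T N T T T N T N T T T

Derivation:
Ev 1: PC=3 idx=1 pred=N actual=T -> ctr[1]=1
Ev 2: PC=5 idx=1 pred=N actual=T -> ctr[1]=2
Ev 3: PC=5 idx=1 pred=T actual=T -> ctr[1]=3
Ev 4: PC=3 idx=1 pred=T actual=T -> ctr[1]=3
Ev 5: PC=4 idx=0 pred=N actual=T -> ctr[0]=1
Ev 6: PC=3 idx=1 pred=T actual=T -> ctr[1]=3
Ev 7: PC=5 idx=1 pred=T actual=T -> ctr[1]=3
Ev 8: PC=3 idx=1 pred=T actual=N -> ctr[1]=2
Ev 9: PC=4 idx=0 pred=N actual=T -> ctr[0]=2
Ev 10: PC=3 idx=1 pred=T actual=N -> ctr[1]=1
Ev 11: PC=5 idx=1 pred=N actual=T -> ctr[1]=2
Ev 12: PC=4 idx=0 pred=T actual=T -> ctr[0]=3
Ev 13: PC=5 idx=1 pred=T actual=T -> ctr[1]=3
Ev 14: PC=3 idx=1 pred=T actual=N -> ctr[1]=2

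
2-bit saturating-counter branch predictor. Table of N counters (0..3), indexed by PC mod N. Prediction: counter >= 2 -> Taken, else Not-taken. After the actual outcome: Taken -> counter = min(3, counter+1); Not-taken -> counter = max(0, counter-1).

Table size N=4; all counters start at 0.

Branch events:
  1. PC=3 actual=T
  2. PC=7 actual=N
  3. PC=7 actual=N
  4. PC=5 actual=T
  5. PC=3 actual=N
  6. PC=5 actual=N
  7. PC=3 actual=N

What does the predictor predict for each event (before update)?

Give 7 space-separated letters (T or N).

Ev 1: PC=3 idx=3 pred=N actual=T -> ctr[3]=1
Ev 2: PC=7 idx=3 pred=N actual=N -> ctr[3]=0
Ev 3: PC=7 idx=3 pred=N actual=N -> ctr[3]=0
Ev 4: PC=5 idx=1 pred=N actual=T -> ctr[1]=1
Ev 5: PC=3 idx=3 pred=N actual=N -> ctr[3]=0
Ev 6: PC=5 idx=1 pred=N actual=N -> ctr[1]=0
Ev 7: PC=3 idx=3 pred=N actual=N -> ctr[3]=0

Answer: N N N N N N N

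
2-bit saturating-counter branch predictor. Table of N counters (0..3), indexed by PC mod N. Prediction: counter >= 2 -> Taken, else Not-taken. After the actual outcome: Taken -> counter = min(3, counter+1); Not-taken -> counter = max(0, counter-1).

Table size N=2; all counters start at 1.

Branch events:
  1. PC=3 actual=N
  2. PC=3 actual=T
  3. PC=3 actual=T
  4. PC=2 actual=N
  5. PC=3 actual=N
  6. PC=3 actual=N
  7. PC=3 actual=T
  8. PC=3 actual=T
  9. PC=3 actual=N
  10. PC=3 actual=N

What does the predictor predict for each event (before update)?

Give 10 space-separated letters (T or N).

Answer: N N N N T N N N T N

Derivation:
Ev 1: PC=3 idx=1 pred=N actual=N -> ctr[1]=0
Ev 2: PC=3 idx=1 pred=N actual=T -> ctr[1]=1
Ev 3: PC=3 idx=1 pred=N actual=T -> ctr[1]=2
Ev 4: PC=2 idx=0 pred=N actual=N -> ctr[0]=0
Ev 5: PC=3 idx=1 pred=T actual=N -> ctr[1]=1
Ev 6: PC=3 idx=1 pred=N actual=N -> ctr[1]=0
Ev 7: PC=3 idx=1 pred=N actual=T -> ctr[1]=1
Ev 8: PC=3 idx=1 pred=N actual=T -> ctr[1]=2
Ev 9: PC=3 idx=1 pred=T actual=N -> ctr[1]=1
Ev 10: PC=3 idx=1 pred=N actual=N -> ctr[1]=0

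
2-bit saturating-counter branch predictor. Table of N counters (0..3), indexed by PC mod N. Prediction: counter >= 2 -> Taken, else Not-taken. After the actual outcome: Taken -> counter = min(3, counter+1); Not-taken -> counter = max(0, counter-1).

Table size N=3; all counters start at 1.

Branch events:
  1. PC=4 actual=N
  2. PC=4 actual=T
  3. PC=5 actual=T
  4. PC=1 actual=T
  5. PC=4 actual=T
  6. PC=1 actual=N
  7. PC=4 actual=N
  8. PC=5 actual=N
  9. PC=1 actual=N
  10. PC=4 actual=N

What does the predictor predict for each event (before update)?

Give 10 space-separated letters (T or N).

Ev 1: PC=4 idx=1 pred=N actual=N -> ctr[1]=0
Ev 2: PC=4 idx=1 pred=N actual=T -> ctr[1]=1
Ev 3: PC=5 idx=2 pred=N actual=T -> ctr[2]=2
Ev 4: PC=1 idx=1 pred=N actual=T -> ctr[1]=2
Ev 5: PC=4 idx=1 pred=T actual=T -> ctr[1]=3
Ev 6: PC=1 idx=1 pred=T actual=N -> ctr[1]=2
Ev 7: PC=4 idx=1 pred=T actual=N -> ctr[1]=1
Ev 8: PC=5 idx=2 pred=T actual=N -> ctr[2]=1
Ev 9: PC=1 idx=1 pred=N actual=N -> ctr[1]=0
Ev 10: PC=4 idx=1 pred=N actual=N -> ctr[1]=0

Answer: N N N N T T T T N N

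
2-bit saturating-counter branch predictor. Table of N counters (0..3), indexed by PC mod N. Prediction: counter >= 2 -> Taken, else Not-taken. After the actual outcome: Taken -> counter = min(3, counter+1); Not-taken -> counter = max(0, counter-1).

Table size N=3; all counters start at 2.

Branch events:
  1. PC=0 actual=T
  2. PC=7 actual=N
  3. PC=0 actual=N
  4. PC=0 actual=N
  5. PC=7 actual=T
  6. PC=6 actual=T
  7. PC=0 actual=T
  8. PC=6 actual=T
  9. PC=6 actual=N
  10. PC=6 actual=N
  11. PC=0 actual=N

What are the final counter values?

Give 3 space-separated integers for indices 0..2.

Answer: 0 2 2

Derivation:
Ev 1: PC=0 idx=0 pred=T actual=T -> ctr[0]=3
Ev 2: PC=7 idx=1 pred=T actual=N -> ctr[1]=1
Ev 3: PC=0 idx=0 pred=T actual=N -> ctr[0]=2
Ev 4: PC=0 idx=0 pred=T actual=N -> ctr[0]=1
Ev 5: PC=7 idx=1 pred=N actual=T -> ctr[1]=2
Ev 6: PC=6 idx=0 pred=N actual=T -> ctr[0]=2
Ev 7: PC=0 idx=0 pred=T actual=T -> ctr[0]=3
Ev 8: PC=6 idx=0 pred=T actual=T -> ctr[0]=3
Ev 9: PC=6 idx=0 pred=T actual=N -> ctr[0]=2
Ev 10: PC=6 idx=0 pred=T actual=N -> ctr[0]=1
Ev 11: PC=0 idx=0 pred=N actual=N -> ctr[0]=0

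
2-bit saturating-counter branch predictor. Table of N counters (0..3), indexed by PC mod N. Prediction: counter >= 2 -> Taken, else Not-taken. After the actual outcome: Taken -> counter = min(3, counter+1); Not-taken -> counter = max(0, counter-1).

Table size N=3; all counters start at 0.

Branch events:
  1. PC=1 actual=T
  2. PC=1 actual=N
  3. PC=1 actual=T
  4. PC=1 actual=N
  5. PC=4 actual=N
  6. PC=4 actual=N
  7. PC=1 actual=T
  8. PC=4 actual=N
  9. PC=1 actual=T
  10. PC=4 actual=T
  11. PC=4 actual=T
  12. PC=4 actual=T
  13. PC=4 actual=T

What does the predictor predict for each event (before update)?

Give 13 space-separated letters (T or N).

Answer: N N N N N N N N N N T T T

Derivation:
Ev 1: PC=1 idx=1 pred=N actual=T -> ctr[1]=1
Ev 2: PC=1 idx=1 pred=N actual=N -> ctr[1]=0
Ev 3: PC=1 idx=1 pred=N actual=T -> ctr[1]=1
Ev 4: PC=1 idx=1 pred=N actual=N -> ctr[1]=0
Ev 5: PC=4 idx=1 pred=N actual=N -> ctr[1]=0
Ev 6: PC=4 idx=1 pred=N actual=N -> ctr[1]=0
Ev 7: PC=1 idx=1 pred=N actual=T -> ctr[1]=1
Ev 8: PC=4 idx=1 pred=N actual=N -> ctr[1]=0
Ev 9: PC=1 idx=1 pred=N actual=T -> ctr[1]=1
Ev 10: PC=4 idx=1 pred=N actual=T -> ctr[1]=2
Ev 11: PC=4 idx=1 pred=T actual=T -> ctr[1]=3
Ev 12: PC=4 idx=1 pred=T actual=T -> ctr[1]=3
Ev 13: PC=4 idx=1 pred=T actual=T -> ctr[1]=3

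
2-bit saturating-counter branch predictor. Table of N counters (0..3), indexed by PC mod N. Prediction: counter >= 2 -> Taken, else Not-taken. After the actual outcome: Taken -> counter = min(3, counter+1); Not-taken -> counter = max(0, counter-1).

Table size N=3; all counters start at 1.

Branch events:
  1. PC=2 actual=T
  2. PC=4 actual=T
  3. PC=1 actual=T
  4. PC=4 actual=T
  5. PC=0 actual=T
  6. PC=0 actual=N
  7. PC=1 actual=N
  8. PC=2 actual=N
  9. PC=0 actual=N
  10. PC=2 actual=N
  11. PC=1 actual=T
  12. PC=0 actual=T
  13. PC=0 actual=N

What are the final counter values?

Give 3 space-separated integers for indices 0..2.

Ev 1: PC=2 idx=2 pred=N actual=T -> ctr[2]=2
Ev 2: PC=4 idx=1 pred=N actual=T -> ctr[1]=2
Ev 3: PC=1 idx=1 pred=T actual=T -> ctr[1]=3
Ev 4: PC=4 idx=1 pred=T actual=T -> ctr[1]=3
Ev 5: PC=0 idx=0 pred=N actual=T -> ctr[0]=2
Ev 6: PC=0 idx=0 pred=T actual=N -> ctr[0]=1
Ev 7: PC=1 idx=1 pred=T actual=N -> ctr[1]=2
Ev 8: PC=2 idx=2 pred=T actual=N -> ctr[2]=1
Ev 9: PC=0 idx=0 pred=N actual=N -> ctr[0]=0
Ev 10: PC=2 idx=2 pred=N actual=N -> ctr[2]=0
Ev 11: PC=1 idx=1 pred=T actual=T -> ctr[1]=3
Ev 12: PC=0 idx=0 pred=N actual=T -> ctr[0]=1
Ev 13: PC=0 idx=0 pred=N actual=N -> ctr[0]=0

Answer: 0 3 0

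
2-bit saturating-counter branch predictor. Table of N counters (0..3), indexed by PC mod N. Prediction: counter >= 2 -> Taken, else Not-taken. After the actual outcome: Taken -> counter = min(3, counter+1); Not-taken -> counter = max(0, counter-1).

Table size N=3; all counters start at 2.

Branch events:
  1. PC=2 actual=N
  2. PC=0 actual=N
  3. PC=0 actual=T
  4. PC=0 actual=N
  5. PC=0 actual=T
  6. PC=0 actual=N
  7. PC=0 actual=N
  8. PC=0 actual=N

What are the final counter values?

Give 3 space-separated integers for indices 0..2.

Answer: 0 2 1

Derivation:
Ev 1: PC=2 idx=2 pred=T actual=N -> ctr[2]=1
Ev 2: PC=0 idx=0 pred=T actual=N -> ctr[0]=1
Ev 3: PC=0 idx=0 pred=N actual=T -> ctr[0]=2
Ev 4: PC=0 idx=0 pred=T actual=N -> ctr[0]=1
Ev 5: PC=0 idx=0 pred=N actual=T -> ctr[0]=2
Ev 6: PC=0 idx=0 pred=T actual=N -> ctr[0]=1
Ev 7: PC=0 idx=0 pred=N actual=N -> ctr[0]=0
Ev 8: PC=0 idx=0 pred=N actual=N -> ctr[0]=0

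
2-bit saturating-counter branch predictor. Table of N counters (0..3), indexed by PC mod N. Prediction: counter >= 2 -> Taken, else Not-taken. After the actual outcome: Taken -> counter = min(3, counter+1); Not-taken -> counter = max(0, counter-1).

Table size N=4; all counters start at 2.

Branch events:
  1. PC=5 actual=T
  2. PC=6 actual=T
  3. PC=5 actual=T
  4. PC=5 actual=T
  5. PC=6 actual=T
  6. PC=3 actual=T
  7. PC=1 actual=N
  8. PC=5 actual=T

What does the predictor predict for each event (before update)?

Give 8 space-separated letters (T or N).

Answer: T T T T T T T T

Derivation:
Ev 1: PC=5 idx=1 pred=T actual=T -> ctr[1]=3
Ev 2: PC=6 idx=2 pred=T actual=T -> ctr[2]=3
Ev 3: PC=5 idx=1 pred=T actual=T -> ctr[1]=3
Ev 4: PC=5 idx=1 pred=T actual=T -> ctr[1]=3
Ev 5: PC=6 idx=2 pred=T actual=T -> ctr[2]=3
Ev 6: PC=3 idx=3 pred=T actual=T -> ctr[3]=3
Ev 7: PC=1 idx=1 pred=T actual=N -> ctr[1]=2
Ev 8: PC=5 idx=1 pred=T actual=T -> ctr[1]=3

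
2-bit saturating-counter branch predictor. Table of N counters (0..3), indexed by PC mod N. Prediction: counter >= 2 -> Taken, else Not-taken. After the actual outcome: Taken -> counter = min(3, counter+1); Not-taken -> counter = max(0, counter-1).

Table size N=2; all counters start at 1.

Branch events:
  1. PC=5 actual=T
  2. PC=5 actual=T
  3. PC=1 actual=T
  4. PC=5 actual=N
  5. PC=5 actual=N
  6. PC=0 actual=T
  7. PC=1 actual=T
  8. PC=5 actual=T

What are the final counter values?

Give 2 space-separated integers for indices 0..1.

Answer: 2 3

Derivation:
Ev 1: PC=5 idx=1 pred=N actual=T -> ctr[1]=2
Ev 2: PC=5 idx=1 pred=T actual=T -> ctr[1]=3
Ev 3: PC=1 idx=1 pred=T actual=T -> ctr[1]=3
Ev 4: PC=5 idx=1 pred=T actual=N -> ctr[1]=2
Ev 5: PC=5 idx=1 pred=T actual=N -> ctr[1]=1
Ev 6: PC=0 idx=0 pred=N actual=T -> ctr[0]=2
Ev 7: PC=1 idx=1 pred=N actual=T -> ctr[1]=2
Ev 8: PC=5 idx=1 pred=T actual=T -> ctr[1]=3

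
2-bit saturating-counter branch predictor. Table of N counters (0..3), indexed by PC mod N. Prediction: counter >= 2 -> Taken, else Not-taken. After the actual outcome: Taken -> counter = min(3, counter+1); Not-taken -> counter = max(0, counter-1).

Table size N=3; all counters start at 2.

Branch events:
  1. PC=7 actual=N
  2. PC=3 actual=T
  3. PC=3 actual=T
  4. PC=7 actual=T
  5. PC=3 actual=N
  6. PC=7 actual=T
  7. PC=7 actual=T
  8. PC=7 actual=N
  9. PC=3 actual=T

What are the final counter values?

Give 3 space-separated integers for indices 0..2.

Ev 1: PC=7 idx=1 pred=T actual=N -> ctr[1]=1
Ev 2: PC=3 idx=0 pred=T actual=T -> ctr[0]=3
Ev 3: PC=3 idx=0 pred=T actual=T -> ctr[0]=3
Ev 4: PC=7 idx=1 pred=N actual=T -> ctr[1]=2
Ev 5: PC=3 idx=0 pred=T actual=N -> ctr[0]=2
Ev 6: PC=7 idx=1 pred=T actual=T -> ctr[1]=3
Ev 7: PC=7 idx=1 pred=T actual=T -> ctr[1]=3
Ev 8: PC=7 idx=1 pred=T actual=N -> ctr[1]=2
Ev 9: PC=3 idx=0 pred=T actual=T -> ctr[0]=3

Answer: 3 2 2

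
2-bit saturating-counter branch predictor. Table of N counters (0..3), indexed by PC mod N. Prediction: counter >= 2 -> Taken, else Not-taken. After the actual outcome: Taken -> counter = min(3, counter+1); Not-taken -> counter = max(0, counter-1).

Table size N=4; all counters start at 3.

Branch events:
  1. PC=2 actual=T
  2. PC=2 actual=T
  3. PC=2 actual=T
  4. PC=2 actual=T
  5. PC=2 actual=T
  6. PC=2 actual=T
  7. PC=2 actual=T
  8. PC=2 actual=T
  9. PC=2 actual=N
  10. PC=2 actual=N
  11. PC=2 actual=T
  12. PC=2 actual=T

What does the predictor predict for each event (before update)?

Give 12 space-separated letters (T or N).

Ev 1: PC=2 idx=2 pred=T actual=T -> ctr[2]=3
Ev 2: PC=2 idx=2 pred=T actual=T -> ctr[2]=3
Ev 3: PC=2 idx=2 pred=T actual=T -> ctr[2]=3
Ev 4: PC=2 idx=2 pred=T actual=T -> ctr[2]=3
Ev 5: PC=2 idx=2 pred=T actual=T -> ctr[2]=3
Ev 6: PC=2 idx=2 pred=T actual=T -> ctr[2]=3
Ev 7: PC=2 idx=2 pred=T actual=T -> ctr[2]=3
Ev 8: PC=2 idx=2 pred=T actual=T -> ctr[2]=3
Ev 9: PC=2 idx=2 pred=T actual=N -> ctr[2]=2
Ev 10: PC=2 idx=2 pred=T actual=N -> ctr[2]=1
Ev 11: PC=2 idx=2 pred=N actual=T -> ctr[2]=2
Ev 12: PC=2 idx=2 pred=T actual=T -> ctr[2]=3

Answer: T T T T T T T T T T N T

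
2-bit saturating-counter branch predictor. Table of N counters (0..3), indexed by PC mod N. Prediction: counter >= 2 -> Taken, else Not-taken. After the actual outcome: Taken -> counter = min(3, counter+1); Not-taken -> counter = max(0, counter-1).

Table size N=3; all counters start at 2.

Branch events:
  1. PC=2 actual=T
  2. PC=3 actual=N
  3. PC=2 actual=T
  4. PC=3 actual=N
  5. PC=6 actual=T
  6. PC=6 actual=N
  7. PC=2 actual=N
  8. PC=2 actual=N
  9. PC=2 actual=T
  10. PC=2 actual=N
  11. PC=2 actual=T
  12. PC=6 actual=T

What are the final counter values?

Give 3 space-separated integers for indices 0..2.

Ev 1: PC=2 idx=2 pred=T actual=T -> ctr[2]=3
Ev 2: PC=3 idx=0 pred=T actual=N -> ctr[0]=1
Ev 3: PC=2 idx=2 pred=T actual=T -> ctr[2]=3
Ev 4: PC=3 idx=0 pred=N actual=N -> ctr[0]=0
Ev 5: PC=6 idx=0 pred=N actual=T -> ctr[0]=1
Ev 6: PC=6 idx=0 pred=N actual=N -> ctr[0]=0
Ev 7: PC=2 idx=2 pred=T actual=N -> ctr[2]=2
Ev 8: PC=2 idx=2 pred=T actual=N -> ctr[2]=1
Ev 9: PC=2 idx=2 pred=N actual=T -> ctr[2]=2
Ev 10: PC=2 idx=2 pred=T actual=N -> ctr[2]=1
Ev 11: PC=2 idx=2 pred=N actual=T -> ctr[2]=2
Ev 12: PC=6 idx=0 pred=N actual=T -> ctr[0]=1

Answer: 1 2 2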